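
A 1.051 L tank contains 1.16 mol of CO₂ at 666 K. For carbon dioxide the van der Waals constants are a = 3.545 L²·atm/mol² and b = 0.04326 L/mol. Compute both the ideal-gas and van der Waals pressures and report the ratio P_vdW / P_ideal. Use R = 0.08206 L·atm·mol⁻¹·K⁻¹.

P_vdW / P_ideal ≈ 0.9785

Ideal: P_ideal = nRT/V = (1.16)(0.08206)(666)/1.051 = 60.3200 atm
vdW: P = nRT/(V − nb) − a n²/V² = 63.3963/1.00082 − 4.77015/1.10460 = 63.3444 − 4.31844 = 59.0260 atm
Ratio = 59.0260/60.3200 = 0.9785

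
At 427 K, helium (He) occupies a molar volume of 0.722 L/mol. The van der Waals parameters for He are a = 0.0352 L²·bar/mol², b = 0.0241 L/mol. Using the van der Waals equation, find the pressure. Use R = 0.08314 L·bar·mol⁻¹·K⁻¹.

P ≈ 50.80 bar

P = RT/(V_m − b) − a/V_m²
RT/(V_m − b) = (0.08314)(427)/(0.722 − 0.0241) = 35.501/0.69790 = 50.868 bar
a/V_m² = 0.0352/(0.722)² = 0.067526 bar
P = 50.868 − 0.067526 = 50.80 bar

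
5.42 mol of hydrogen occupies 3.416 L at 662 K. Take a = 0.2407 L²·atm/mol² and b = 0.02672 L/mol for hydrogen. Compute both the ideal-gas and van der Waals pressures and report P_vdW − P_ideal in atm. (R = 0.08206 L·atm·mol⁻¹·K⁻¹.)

Ideal: P_ideal = nRT/V = (5.42)(0.08206)(662)/3.416 = 86.1928 atm
vdW: P = nRT/(V − nb) − a n²/V² = 294.435/3.27118 − 7.07090/11.6691 = 90.0088 − 0.605951 = 89.4028 atm
ΔP = 89.4028 − 86.1928 = 3.210 atm

ΔP ≈ 3.210 atm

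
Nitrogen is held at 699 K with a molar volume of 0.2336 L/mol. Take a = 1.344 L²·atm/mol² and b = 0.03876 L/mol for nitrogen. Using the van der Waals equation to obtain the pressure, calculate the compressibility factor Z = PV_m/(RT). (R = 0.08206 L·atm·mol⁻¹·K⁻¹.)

P = RT/(V_m − b) − a/V_m² = (0.08206)(699)/(0.2336 − 0.03876) − 1.344/(0.2336)²
  = 57.360/0.19484 − 24.629 = 294.40 − 24.629 = 269.77 atm
Z = PV_m/(RT) = (269.77)(0.2336)/((0.08206)(699)) = 63.018/57.360 = 1.099

Z ≈ 1.099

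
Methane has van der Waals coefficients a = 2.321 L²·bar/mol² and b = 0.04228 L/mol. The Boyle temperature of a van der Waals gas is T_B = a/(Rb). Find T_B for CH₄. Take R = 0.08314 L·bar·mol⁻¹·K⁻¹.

T_B ≈ 660.3 K

For a van der Waals gas the second virial coefficient B₂ = b − a/(RT) vanishes at T_B = a/(Rb).
T_B = 2.321/(0.08314×0.04228) = 2.321/0.0035152 = 660.3 K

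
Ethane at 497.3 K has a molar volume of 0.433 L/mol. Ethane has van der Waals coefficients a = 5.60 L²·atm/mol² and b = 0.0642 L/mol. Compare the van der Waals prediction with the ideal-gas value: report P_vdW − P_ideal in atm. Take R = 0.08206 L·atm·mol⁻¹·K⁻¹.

ΔP ≈ -13.46 atm

Ideal: P_ideal = RT/V_m = (0.08206)(497.3)/0.433 = 94.2458 atm
vdW: P = RT/(V_m − b) − a/V_m² = 40.8084/0.368800 − 5.60/0.187489 = 110.652 − 29.8684 = 80.784 atm
ΔP = 80.784 − 94.2458 = -13.46 atm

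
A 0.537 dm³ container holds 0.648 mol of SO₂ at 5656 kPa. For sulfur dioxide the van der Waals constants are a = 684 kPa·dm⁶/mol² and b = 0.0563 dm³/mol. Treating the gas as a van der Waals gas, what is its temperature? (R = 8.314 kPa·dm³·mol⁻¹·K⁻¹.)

T ≈ 618.0 K

T = (P + a n²/V²)(V − nb)/(nR)
P + a n²/V² = 5656 + (684)(0.648)²/(0.537)² = 6652.0 kPa
V − nb = 0.537 − (0.648)(0.0563) = 0.50052 dm³
T = (6652.0)(0.50052)/((0.648)(8.314)) = 618.0 K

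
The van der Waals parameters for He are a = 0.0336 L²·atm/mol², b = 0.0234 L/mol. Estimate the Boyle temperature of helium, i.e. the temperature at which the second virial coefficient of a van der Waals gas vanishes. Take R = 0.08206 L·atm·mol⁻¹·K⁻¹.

For a van der Waals gas the second virial coefficient B₂ = b − a/(RT) vanishes at T_B = a/(Rb).
T_B = 0.0336/(0.08206×0.0234) = 0.0336/0.0019202 = 17.50 K

T_B ≈ 17.50 K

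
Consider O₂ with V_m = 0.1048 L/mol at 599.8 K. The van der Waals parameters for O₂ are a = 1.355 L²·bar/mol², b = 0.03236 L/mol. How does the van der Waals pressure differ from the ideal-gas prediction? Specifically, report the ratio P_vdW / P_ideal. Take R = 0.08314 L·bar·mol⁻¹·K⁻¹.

P_vdW / P_ideal ≈ 1.187

Ideal: P_ideal = RT/V_m = (0.08314)(599.8)/0.1048 = 475.834 bar
vdW: P = RT/(V_m − b) − a/V_m² = 49.8674/0.0724400 − 1.355/0.0109830 = 688.396 − 123.372 = 565.024 bar
Ratio = 565.024/475.834 = 1.187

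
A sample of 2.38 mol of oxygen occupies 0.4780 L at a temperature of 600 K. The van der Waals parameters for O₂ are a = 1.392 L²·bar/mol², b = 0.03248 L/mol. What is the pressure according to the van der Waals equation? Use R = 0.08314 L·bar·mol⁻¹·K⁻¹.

P = nRT/(V − nb) − a n²/V²
nRT/(V − nb) = (2.38)(0.08314)(600)/(0.4780 − 2.38×0.03248) = 118.72/0.40070 = 296.28 bar
a n²/V² = (1.392)(2.38)²/(0.4780)² = 34.509 bar
P = 296.28 − 34.509 = 261.8 bar

P ≈ 261.8 bar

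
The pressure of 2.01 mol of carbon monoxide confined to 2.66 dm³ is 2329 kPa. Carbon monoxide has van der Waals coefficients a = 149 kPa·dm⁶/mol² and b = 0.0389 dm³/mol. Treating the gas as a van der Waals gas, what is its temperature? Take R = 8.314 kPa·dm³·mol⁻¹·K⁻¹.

T = (P + a n²/V²)(V − nb)/(nR)
P + a n²/V² = 2329 + (149)(2.01)²/(2.66)² = 2414.1 kPa
V − nb = 2.66 − (2.01)(0.0389) = 2.5818 dm³
T = (2414.1)(2.5818)/((2.01)(8.314)) = 373.0 K

T ≈ 373.0 K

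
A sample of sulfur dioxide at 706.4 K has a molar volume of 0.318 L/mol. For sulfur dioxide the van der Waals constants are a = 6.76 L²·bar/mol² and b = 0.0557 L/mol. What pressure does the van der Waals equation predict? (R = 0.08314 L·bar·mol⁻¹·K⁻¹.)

P ≈ 157.1 bar

P = RT/(V_m − b) − a/V_m²
RT/(V_m − b) = (0.08314)(706.4)/(0.318 − 0.0557) = 58.730/0.26230 = 223.90 bar
a/V_m² = 6.76/(0.318)² = 66.849 bar
P = 223.90 − 66.849 = 157.1 bar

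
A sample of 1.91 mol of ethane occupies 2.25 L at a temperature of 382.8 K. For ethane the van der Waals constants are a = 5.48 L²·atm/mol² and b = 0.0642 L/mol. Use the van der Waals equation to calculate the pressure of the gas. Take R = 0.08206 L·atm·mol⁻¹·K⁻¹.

P = nRT/(V − nb) − a n²/V²
nRT/(V − nb) = (1.91)(0.08206)(382.8)/(2.25 − 1.91×0.0642) = 59.998/2.1274 = 28.203 atm
a n²/V² = (5.48)(1.91)²/(2.25)² = 3.9490 atm
P = 28.203 − 3.9490 = 24.25 atm

P ≈ 24.25 atm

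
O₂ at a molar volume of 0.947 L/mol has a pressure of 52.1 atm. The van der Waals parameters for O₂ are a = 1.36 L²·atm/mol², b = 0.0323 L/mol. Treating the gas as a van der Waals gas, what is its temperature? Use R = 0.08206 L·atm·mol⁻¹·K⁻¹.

T ≈ 597.6 K

T = (P + a/V_m²)(V_m − b)/R
P + a/V_m² = 52.1 + 1.36/(0.947)² = 53.616 atm
V_m − b = 0.947 − 0.0323 = 0.91470 L/mol
T = (53.616)(0.91470)/0.08206 = 597.6 K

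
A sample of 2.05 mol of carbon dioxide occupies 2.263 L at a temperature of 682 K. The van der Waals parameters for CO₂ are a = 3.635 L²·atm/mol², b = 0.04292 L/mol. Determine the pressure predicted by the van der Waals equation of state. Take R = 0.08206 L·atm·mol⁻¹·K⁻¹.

P = nRT/(V − nb) − a n²/V²
nRT/(V − nb) = (2.05)(0.08206)(682)/(2.263 − 2.05×0.04292) = 114.73/2.1750 = 52.749 atm
a n²/V² = (3.635)(2.05)²/(2.263)² = 2.9829 atm
P = 52.749 − 2.9829 = 49.77 atm

P ≈ 49.77 atm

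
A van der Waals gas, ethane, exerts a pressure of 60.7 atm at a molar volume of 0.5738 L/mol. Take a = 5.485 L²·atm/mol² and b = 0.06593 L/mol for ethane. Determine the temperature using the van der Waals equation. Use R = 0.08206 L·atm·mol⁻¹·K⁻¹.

T = (P + a/V_m²)(V_m − b)/R
P + a/V_m² = 60.7 + 5.485/(0.5738)² = 77.359 atm
V_m − b = 0.5738 − 0.06593 = 0.50787 L/mol
T = (77.359)(0.50787)/0.08206 = 478.8 K

T ≈ 478.8 K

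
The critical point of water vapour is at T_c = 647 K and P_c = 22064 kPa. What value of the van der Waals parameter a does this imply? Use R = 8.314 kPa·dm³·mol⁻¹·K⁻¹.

From T_c = 8a/(27Rb) and P_c = a/(27b²): a = 27 R² T_c²/(64 P_c).
a = 27×(8.314)²×(647)²/(64×22064) = 781254201/1412096 = 553.3 kPa·dm⁶/mol²

a ≈ 553.3 kPa·dm⁶/mol²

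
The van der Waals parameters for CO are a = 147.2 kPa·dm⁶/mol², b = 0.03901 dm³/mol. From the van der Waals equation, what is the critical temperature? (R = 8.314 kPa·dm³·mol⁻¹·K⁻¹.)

T_c ≈ 134.5 K

For a van der Waals gas, T_c = 8a/(27Rb).
T_c = 8×147.2/(27×8.314×0.03901) = 1177.6/8.7569 = 134.5 K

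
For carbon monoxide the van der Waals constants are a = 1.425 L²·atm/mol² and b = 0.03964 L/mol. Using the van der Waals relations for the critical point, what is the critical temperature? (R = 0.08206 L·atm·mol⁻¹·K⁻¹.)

For a van der Waals gas, T_c = 8a/(27Rb).
T_c = 8×1.425/(27×0.08206×0.03964) = 11.400/0.087827 = 129.8 K

T_c ≈ 129.8 K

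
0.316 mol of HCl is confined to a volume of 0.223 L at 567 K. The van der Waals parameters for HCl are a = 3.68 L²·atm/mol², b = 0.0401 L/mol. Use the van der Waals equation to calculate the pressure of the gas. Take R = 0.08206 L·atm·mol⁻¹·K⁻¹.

P = nRT/(V − nb) − a n²/V²
nRT/(V − nb) = (0.316)(0.08206)(567)/(0.223 − 0.316×0.0401) = 14.703/0.21033 = 69.904 atm
a n²/V² = (3.68)(0.316)²/(0.223)² = 7.3895 atm
P = 69.904 − 7.3895 = 62.51 atm

P ≈ 62.51 atm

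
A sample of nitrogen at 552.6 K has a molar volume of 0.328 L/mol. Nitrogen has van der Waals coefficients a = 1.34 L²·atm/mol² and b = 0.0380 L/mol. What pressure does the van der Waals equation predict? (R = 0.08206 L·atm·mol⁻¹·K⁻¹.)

P ≈ 143.9 atm

P = RT/(V_m − b) − a/V_m²
RT/(V_m − b) = (0.08206)(552.6)/(0.328 − 0.0380) = 45.346/0.29000 = 156.37 atm
a/V_m² = 1.34/(0.328)² = 12.455 atm
P = 156.37 − 12.455 = 143.9 atm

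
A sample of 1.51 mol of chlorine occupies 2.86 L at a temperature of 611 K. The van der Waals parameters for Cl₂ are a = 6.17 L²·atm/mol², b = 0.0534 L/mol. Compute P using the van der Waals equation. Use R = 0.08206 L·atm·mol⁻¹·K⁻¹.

P ≈ 25.52 atm

P = nRT/(V − nb) − a n²/V²
nRT/(V − nb) = (1.51)(0.08206)(611)/(2.86 − 1.51×0.0534) = 75.709/2.7794 = 27.239 atm
a n²/V² = (6.17)(1.51)²/(2.86)² = 1.7199 atm
P = 27.239 − 1.7199 = 25.52 atm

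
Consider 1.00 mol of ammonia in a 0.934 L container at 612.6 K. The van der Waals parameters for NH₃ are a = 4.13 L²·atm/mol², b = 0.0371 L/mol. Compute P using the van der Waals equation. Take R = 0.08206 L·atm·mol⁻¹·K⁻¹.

P = nRT/(V − nb) − a n²/V²
nRT/(V − nb) = (1.00)(0.08206)(612.6)/(0.934 − 1.00×0.0371) = 50.270/0.89690 = 56.049 atm
a n²/V² = (4.13)(1.00)²/(0.934)² = 4.7343 atm
P = 56.049 − 4.7343 = 51.31 atm

P ≈ 51.31 atm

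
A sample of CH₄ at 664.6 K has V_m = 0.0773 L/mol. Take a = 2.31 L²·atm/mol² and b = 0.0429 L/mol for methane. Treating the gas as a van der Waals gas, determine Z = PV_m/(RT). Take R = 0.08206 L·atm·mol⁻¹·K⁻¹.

Z ≈ 1.699

P = RT/(V_m − b) − a/V_m² = (0.08206)(664.6)/(0.0773 − 0.0429) − 2.31/(0.0773)²
  = 54.537/0.034400 − 386.59 = 1585.4 − 386.59 = 1198.8 atm
Z = PV_m/(RT) = (1198.8)(0.0773)/((0.08206)(664.6)) = 92.667/54.537 = 1.699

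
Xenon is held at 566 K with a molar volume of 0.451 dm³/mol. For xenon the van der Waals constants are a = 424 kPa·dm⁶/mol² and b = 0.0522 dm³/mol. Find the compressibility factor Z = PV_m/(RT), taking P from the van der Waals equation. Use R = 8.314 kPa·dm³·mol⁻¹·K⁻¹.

Z ≈ 0.9311

P = RT/(V_m − b) − a/V_m² = (8.314)(566)/(0.451 − 0.0522) − 424/(0.451)²
  = 4705.7/0.39880 − 2084.6 = 11800 − 2084.6 = 9715 kPa
Z = PV_m/(RT) = (9715)(0.451)/((8.314)(566)) = 4381.5/4705.7 = 0.9311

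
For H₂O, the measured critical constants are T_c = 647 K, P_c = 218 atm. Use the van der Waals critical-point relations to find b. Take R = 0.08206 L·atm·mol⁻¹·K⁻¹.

b ≈ 0.03044 L/mol

From T_c = 8a/(27Rb) and P_c = a/(27b²): b = R T_c/(8 P_c).
b = (0.08206)(647)/(8×218) = 53.093/1744.0 = 0.03044 L/mol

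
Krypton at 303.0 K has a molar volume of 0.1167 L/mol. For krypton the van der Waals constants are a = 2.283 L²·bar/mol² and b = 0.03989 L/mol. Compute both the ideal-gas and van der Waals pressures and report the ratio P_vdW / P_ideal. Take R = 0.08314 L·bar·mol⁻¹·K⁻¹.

Ideal: P_ideal = RT/V_m = (0.08314)(303.0)/0.1167 = 215.865 bar
vdW: P = RT/(V_m − b) − a/V_m² = 25.1914/0.0768100 − 2.283/0.0136189 = 327.970 − 167.635 = 160.335 bar
Ratio = 160.335/215.865 = 0.7428

P_vdW / P_ideal ≈ 0.7428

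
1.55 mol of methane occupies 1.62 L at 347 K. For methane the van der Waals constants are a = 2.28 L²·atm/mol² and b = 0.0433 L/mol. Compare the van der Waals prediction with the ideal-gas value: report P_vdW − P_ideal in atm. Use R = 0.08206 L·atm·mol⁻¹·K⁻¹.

Ideal: P_ideal = nRT/V = (1.55)(0.08206)(347)/1.62 = 27.2444 atm
vdW: P = nRT/(V − nb) − a n²/V² = 44.1360/1.55289 − 5.47770/2.62440 = 28.4218 − 2.08722 = 26.3346 atm
ΔP = 26.3346 − 27.2444 = -0.910 atm

ΔP ≈ -0.910 atm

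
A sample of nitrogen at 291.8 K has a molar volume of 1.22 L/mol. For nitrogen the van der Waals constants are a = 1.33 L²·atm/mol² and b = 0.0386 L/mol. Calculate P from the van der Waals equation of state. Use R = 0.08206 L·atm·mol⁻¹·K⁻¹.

P = RT/(V_m − b) − a/V_m²
RT/(V_m − b) = (0.08206)(291.8)/(1.22 − 0.0386) = 23.945/1.1814 = 20.268 atm
a/V_m² = 1.33/(1.22)² = 0.89358 atm
P = 20.268 − 0.89358 = 19.37 atm

P ≈ 19.37 atm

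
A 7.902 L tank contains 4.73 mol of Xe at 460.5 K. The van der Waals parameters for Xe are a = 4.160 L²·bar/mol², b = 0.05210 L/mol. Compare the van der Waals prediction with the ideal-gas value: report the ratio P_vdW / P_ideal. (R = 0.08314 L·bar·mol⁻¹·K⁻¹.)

P_vdW / P_ideal ≈ 0.9672

Ideal: P_ideal = nRT/V = (4.73)(0.08314)(460.5)/7.902 = 22.9173 bar
vdW: P = nRT/(V − nb) − a n²/V² = 181.093/7.65557 − 93.0713/62.4416 = 23.6551 − 1.49053 = 22.1646 bar
Ratio = 22.1646/22.9173 = 0.9672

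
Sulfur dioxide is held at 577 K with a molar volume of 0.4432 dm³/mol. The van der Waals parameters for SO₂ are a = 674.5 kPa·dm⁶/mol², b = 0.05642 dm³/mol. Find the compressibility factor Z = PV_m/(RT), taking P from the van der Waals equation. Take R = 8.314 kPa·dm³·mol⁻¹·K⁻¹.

P = RT/(V_m − b) − a/V_m² = (8.314)(577)/(0.4432 − 0.05642) − 674.5/(0.4432)²
  = 4797.2/0.38678 − 3433.9 = 12403 − 3433.9 = 8969 kPa
Z = PV_m/(RT) = (8969)(0.4432)/((8.314)(577)) = 3975.1/4797.2 = 0.8286

Z ≈ 0.8286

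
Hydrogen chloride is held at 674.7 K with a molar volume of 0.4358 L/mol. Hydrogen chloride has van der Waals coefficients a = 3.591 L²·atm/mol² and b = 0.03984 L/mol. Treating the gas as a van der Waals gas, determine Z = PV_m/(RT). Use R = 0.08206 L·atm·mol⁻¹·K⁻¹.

Z ≈ 0.9518

P = RT/(V_m − b) − a/V_m² = (0.08206)(674.7)/(0.4358 − 0.03984) − 3.591/(0.4358)²
  = 55.366/0.39596 − 18.908 = 139.83 − 18.908 = 120.92 atm
Z = PV_m/(RT) = (120.92)(0.4358)/((0.08206)(674.7)) = 52.697/55.366 = 0.9518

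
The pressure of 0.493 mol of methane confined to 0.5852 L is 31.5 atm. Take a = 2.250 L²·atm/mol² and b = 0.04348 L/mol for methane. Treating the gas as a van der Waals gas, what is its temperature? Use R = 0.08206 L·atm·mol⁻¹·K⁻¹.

T = (P + a n²/V²)(V − nb)/(nR)
P + a n²/V² = 31.5 + (2.250)(0.493)²/(0.5852)² = 33.097 atm
V − nb = 0.5852 − (0.493)(0.04348) = 0.56376 L
T = (33.097)(0.56376)/((0.493)(0.08206)) = 461.2 K

T ≈ 461.2 K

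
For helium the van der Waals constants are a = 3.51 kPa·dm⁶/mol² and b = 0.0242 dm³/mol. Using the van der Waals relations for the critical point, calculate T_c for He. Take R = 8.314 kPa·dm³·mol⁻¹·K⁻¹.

T_c ≈ 5.169 K

For a van der Waals gas, T_c = 8a/(27Rb).
T_c = 8×3.51/(27×8.314×0.0242) = 28.080/5.4324 = 5.169 K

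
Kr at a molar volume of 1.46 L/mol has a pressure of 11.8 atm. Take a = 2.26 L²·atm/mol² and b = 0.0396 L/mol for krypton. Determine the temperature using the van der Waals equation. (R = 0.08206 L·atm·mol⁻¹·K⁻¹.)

T ≈ 222.6 K

T = (P + a/V_m²)(V_m − b)/R
P + a/V_m² = 11.8 + 2.26/(1.46)² = 12.860 atm
V_m − b = 1.46 − 0.0396 = 1.4204 L/mol
T = (12.860)(1.4204)/0.08206 = 222.6 K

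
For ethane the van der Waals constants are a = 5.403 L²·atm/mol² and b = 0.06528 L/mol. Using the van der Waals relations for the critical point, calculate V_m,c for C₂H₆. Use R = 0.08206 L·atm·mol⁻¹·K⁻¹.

For a van der Waals gas, V_m,c = 3b.
V_m,c = 3×0.06528 = 0.1958 L/mol

V_m,c ≈ 0.1958 L/mol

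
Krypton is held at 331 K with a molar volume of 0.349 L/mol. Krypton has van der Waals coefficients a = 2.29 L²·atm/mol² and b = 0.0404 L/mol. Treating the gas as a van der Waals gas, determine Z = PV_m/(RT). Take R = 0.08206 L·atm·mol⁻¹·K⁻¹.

P = RT/(V_m − b) − a/V_m² = (0.08206)(331)/(0.349 − 0.0404) − 2.29/(0.349)²
  = 27.162/0.30860 − 18.801 = 88.017 − 18.801 = 69.216 atm
Z = PV_m/(RT) = (69.216)(0.349)/((0.08206)(331)) = 24.156/27.162 = 0.8893

Z ≈ 0.8893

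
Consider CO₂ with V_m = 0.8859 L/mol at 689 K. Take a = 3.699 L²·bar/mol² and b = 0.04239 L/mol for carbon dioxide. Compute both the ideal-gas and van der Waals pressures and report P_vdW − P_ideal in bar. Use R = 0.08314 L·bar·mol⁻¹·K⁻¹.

ΔP ≈ -1.464 bar

Ideal: P_ideal = RT/V_m = (0.08314)(689)/0.8859 = 64.6613 bar
vdW: P = RT/(V_m − b) − a/V_m² = 57.2835/0.843510 − 3.699/0.784819 = 67.9109 − 4.71319 = 63.1977 bar
ΔP = 63.1977 − 64.6613 = -1.464 bar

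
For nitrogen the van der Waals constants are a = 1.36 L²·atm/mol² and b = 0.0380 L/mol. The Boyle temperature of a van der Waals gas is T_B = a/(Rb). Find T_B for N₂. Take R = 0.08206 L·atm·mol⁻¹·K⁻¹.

For a van der Waals gas the second virial coefficient B₂ = b − a/(RT) vanishes at T_B = a/(Rb).
T_B = 1.36/(0.08206×0.0380) = 1.36/0.0031183 = 436.1 K

T_B ≈ 436.1 K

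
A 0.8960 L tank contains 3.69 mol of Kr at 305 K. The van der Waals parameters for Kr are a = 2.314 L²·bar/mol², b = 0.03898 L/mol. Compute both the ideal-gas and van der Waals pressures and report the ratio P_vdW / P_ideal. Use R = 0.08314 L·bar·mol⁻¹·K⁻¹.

P_vdW / P_ideal ≈ 0.8154

Ideal: P_ideal = nRT/V = (3.69)(0.08314)(305)/0.8960 = 104.431 bar
vdW: P = nRT/(V − nb) − a n²/V² = 93.5699/0.752164 − 31.5077/0.802816 = 124.401 − 39.2465 = 85.155 bar
Ratio = 85.155/104.431 = 0.8154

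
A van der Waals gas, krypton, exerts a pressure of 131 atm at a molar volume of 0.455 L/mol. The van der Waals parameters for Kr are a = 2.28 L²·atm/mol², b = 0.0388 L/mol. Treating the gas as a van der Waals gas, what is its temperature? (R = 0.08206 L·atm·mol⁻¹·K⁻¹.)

T = (P + a/V_m²)(V_m − b)/R
P + a/V_m² = 131 + 2.28/(0.455)² = 142.01 atm
V_m − b = 0.455 − 0.0388 = 0.41620 L/mol
T = (142.01)(0.41620)/0.08206 = 720.3 K

T ≈ 720.3 K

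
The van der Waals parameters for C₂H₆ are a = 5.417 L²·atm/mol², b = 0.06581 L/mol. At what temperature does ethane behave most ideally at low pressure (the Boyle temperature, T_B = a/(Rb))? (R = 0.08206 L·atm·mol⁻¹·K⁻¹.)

For a van der Waals gas the second virial coefficient B₂ = b − a/(RT) vanishes at T_B = a/(Rb).
T_B = 5.417/(0.08206×0.06581) = 5.417/0.0054004 = 1003 K

T_B ≈ 1003 K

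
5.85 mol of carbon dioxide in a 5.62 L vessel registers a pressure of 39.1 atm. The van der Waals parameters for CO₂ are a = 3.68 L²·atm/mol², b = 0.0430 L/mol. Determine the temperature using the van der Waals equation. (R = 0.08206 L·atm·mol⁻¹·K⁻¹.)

T ≈ 481.8 K

T = (P + a n²/V²)(V − nb)/(nR)
P + a n²/V² = 39.1 + (3.68)(5.85)²/(5.62)² = 43.087 atm
V − nb = 5.62 − (5.85)(0.0430) = 5.3685 L
T = (43.087)(5.3685)/((5.85)(0.08206)) = 481.8 K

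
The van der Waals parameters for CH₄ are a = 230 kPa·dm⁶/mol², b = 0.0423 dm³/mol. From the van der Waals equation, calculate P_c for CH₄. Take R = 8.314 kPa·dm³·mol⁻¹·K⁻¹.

P_c ≈ 4761 kPa

For a van der Waals gas, P_c = a/(27b²).
P_c = 230/(27×(0.0423)²) = 230/0.048311 = 4761 kPa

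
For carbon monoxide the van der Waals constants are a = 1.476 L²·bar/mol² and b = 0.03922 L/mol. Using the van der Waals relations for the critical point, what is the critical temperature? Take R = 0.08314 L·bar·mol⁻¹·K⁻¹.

For a van der Waals gas, T_c = 8a/(27Rb).
T_c = 8×1.476/(27×0.08314×0.03922) = 11.808/0.088040 = 134.1 K

T_c ≈ 134.1 K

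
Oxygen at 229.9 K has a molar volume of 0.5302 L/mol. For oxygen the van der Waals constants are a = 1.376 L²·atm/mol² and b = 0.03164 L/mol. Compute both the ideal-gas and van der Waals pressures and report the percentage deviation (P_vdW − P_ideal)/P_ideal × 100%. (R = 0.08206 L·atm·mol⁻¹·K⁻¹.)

-7.41 %

Ideal: P_ideal = RT/V_m = (0.08206)(229.9)/0.5302 = 35.5820 atm
vdW: P = RT/(V_m − b) − a/V_m² = 18.8656/0.498560 − 1.376/0.281112 = 37.8402 − 4.89485 = 32.9454 atm
% deviation = (32.9454 − 35.5820)/35.5820 × 100% = -7.41%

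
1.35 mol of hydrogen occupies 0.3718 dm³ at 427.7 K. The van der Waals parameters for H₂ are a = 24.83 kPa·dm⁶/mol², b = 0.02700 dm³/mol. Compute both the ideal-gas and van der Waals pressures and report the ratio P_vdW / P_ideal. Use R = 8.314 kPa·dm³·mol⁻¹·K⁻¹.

P_vdW / P_ideal ≈ 1.083

Ideal: P_ideal = nRT/V = (1.35)(8.314)(427.7)/0.3718 = 12911.4 kPa
vdW: P = nRT/(V − nb) − a n²/V² = 4800.46/0.335350 − 45.2527/0.138235 = 14314.8 − 327.361 = 13987.4 kPa
Ratio = 13987.4/12911.4 = 1.083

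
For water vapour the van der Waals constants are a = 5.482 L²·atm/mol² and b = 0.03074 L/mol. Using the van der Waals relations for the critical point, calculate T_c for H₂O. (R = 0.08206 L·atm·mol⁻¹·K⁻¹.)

For a van der Waals gas, T_c = 8a/(27Rb).
T_c = 8×5.482/(27×0.08206×0.03074) = 43.856/0.068108 = 643.9 K

T_c ≈ 643.9 K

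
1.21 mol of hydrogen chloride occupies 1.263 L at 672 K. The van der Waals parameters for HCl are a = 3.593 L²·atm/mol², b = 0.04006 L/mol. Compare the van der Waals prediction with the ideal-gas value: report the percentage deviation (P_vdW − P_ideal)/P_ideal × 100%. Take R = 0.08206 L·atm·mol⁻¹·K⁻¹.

-2.25 %

Ideal: P_ideal = nRT/V = (1.21)(0.08206)(672)/1.263 = 52.8303 atm
vdW: P = nRT/(V − nb) − a n²/V² = 66.7246/1.21453 − 5.26051/1.59517 = 54.9386 − 3.29777 = 51.6408 atm
% deviation = (51.6408 − 52.8303)/52.8303 × 100% = -2.25%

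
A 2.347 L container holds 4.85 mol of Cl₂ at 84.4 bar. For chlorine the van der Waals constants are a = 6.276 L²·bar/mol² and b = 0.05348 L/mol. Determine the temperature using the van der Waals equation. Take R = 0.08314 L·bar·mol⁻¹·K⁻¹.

T = (P + a n²/V²)(V − nb)/(nR)
P + a n²/V² = 84.4 + (6.276)(4.85)²/(2.347)² = 111.20 bar
V − nb = 2.347 − (4.85)(0.05348) = 2.0876 L
T = (111.20)(2.0876)/((4.85)(0.08314)) = 575.7 K

T ≈ 575.7 K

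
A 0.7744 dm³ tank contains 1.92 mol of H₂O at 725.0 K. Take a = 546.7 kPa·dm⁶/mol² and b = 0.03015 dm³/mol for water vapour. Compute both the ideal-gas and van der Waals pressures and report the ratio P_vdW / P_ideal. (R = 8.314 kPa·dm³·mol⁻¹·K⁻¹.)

Ideal: P_ideal = nRT/V = (1.92)(8.314)(725.0)/0.7744 = 14944.6 kPa
vdW: P = nRT/(V − nb) − a n²/V² = 11573.1/0.716512 − 2015.35/0.599695 = 16152.0 − 3360.62 = 12791.4 kPa
Ratio = 12791.4/14944.6 = 0.8559

P_vdW / P_ideal ≈ 0.8559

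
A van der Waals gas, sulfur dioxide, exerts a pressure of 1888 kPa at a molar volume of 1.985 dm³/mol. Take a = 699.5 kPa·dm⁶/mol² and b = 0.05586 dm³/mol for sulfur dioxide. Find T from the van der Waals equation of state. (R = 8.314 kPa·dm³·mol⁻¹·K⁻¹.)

T ≈ 479.3 K

T = (P + a/V_m²)(V_m − b)/R
P + a/V_m² = 1888 + 699.5/(1.985)² = 2065.5 kPa
V_m − b = 1.985 − 0.05586 = 1.9291 dm³/mol
T = (2065.5)(1.9291)/8.314 = 479.3 K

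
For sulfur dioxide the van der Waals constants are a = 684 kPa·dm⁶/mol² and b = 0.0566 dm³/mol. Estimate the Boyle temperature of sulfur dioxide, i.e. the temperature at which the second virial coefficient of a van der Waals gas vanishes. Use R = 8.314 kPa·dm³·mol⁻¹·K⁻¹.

For a van der Waals gas the second virial coefficient B₂ = b − a/(RT) vanishes at T_B = a/(Rb).
T_B = 684/(8.314×0.0566) = 684/0.47057 = 1454 K

T_B ≈ 1454 K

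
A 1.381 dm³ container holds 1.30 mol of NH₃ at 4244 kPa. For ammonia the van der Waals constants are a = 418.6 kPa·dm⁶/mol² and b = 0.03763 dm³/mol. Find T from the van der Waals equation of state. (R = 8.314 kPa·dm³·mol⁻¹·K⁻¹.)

T = (P + a n²/V²)(V − nb)/(nR)
P + a n²/V² = 4244 + (418.6)(1.30)²/(1.381)² = 4614.9 kPa
V − nb = 1.381 − (1.30)(0.03763) = 1.3321 dm³
T = (4614.9)(1.3321)/((1.30)(8.314)) = 568.8 K

T ≈ 568.8 K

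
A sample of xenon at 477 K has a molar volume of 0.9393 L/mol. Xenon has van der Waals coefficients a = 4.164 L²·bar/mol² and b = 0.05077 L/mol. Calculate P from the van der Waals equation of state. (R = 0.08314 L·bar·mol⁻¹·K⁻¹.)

P ≈ 39.91 bar

P = RT/(V_m − b) − a/V_m²
RT/(V_m − b) = (0.08314)(477)/(0.9393 − 0.05077) = 39.658/0.88853 = 44.633 bar
a/V_m² = 4.164/(0.9393)² = 4.7196 bar
P = 44.633 − 4.7196 = 39.91 bar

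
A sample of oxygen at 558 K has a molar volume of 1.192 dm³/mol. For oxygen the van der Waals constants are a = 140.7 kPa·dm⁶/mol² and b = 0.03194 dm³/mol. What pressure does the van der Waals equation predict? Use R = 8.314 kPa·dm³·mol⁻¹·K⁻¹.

P = RT/(V_m − b) − a/V_m²
RT/(V_m − b) = (8.314)(558)/(1.192 − 0.03194) = 4639.2/1.1601 = 3999.0 kPa
a/V_m² = 140.7/(1.192)² = 99.024 kPa
P = 3999.0 − 99.024 = 3900 kPa

P ≈ 3900 kPa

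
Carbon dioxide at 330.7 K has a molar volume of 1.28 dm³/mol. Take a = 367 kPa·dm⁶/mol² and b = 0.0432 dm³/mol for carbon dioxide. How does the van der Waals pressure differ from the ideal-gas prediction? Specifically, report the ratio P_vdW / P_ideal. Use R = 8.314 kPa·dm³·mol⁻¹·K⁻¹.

P_vdW / P_ideal ≈ 0.9306

Ideal: P_ideal = RT/V_m = (8.314)(330.7)/1.28 = 2148.00 kPa
vdW: P = RT/(V_m − b) − a/V_m² = 2749.44/1.23680 − 367/1.63840 = 2223.03 − 223.999 = 1999.03 kPa
Ratio = 1999.03/2148.00 = 0.9306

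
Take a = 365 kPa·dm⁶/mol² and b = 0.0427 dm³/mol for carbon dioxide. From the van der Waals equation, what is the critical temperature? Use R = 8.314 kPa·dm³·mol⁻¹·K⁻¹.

T_c ≈ 304.6 K

For a van der Waals gas, T_c = 8a/(27Rb).
T_c = 8×365/(27×8.314×0.0427) = 2920.0/9.5852 = 304.6 K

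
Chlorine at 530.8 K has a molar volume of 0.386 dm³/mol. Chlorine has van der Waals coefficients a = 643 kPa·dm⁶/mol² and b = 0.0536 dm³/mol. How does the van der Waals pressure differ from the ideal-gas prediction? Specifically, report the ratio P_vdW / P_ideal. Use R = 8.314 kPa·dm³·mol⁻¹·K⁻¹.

P_vdW / P_ideal ≈ 0.7838

Ideal: P_ideal = RT/V_m = (8.314)(530.8)/0.386 = 11432.8 kPa
vdW: P = RT/(V_m − b) − a/V_m² = 4413.07/0.332400 − 643/0.148996 = 13276.4 − 4315.55 = 8960.9 kPa
Ratio = 8960.9/11432.8 = 0.7838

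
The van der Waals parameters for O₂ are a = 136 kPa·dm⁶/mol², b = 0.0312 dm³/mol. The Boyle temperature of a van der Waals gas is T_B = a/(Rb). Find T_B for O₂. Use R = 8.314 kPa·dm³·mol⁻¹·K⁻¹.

T_B ≈ 524.3 K

For a van der Waals gas the second virial coefficient B₂ = b − a/(RT) vanishes at T_B = a/(Rb).
T_B = 136/(8.314×0.0312) = 136/0.25940 = 524.3 K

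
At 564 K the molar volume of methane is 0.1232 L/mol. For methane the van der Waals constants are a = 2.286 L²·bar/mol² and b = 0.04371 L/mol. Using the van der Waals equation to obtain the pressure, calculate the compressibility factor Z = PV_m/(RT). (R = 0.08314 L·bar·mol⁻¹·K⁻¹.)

P = RT/(V_m − b) − a/V_m² = (0.08314)(564)/(0.1232 − 0.04371) − 2.286/(0.1232)²
  = 46.891/0.079490 − 150.61 = 589.90 − 150.61 = 439.29 bar
Z = PV_m/(RT) = (439.29)(0.1232)/((0.08314)(564)) = 54.121/46.891 = 1.154

Z ≈ 1.154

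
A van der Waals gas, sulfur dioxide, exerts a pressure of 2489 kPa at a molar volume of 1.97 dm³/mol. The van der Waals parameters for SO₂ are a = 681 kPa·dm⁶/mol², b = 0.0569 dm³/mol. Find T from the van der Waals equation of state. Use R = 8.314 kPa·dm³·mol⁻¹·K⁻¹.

T = (P + a/V_m²)(V_m − b)/R
P + a/V_m² = 2489 + 681/(1.97)² = 2664.5 kPa
V_m − b = 1.97 − 0.0569 = 1.9131 dm³/mol
T = (2664.5)(1.9131)/8.314 = 613.1 K

T ≈ 613.1 K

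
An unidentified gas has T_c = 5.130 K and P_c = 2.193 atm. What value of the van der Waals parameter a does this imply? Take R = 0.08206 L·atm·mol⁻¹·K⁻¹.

a ≈ 0.03409 L²·atm/mol²

From T_c = 8a/(27Rb) and P_c = a/(27b²): a = 27 R² T_c²/(64 P_c).
a = 27×(0.08206)²×(5.130)²/(64×2.193) = 4.7848/140.35 = 0.03409 L²·atm/mol²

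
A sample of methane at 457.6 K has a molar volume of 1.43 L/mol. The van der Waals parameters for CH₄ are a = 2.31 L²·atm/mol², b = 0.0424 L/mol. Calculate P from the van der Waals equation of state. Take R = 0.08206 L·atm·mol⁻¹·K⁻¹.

P = RT/(V_m − b) − a/V_m²
RT/(V_m − b) = (0.08206)(457.6)/(1.43 − 0.0424) = 37.551/1.3876 = 27.062 atm
a/V_m² = 2.31/(1.43)² = 1.1296 atm
P = 27.062 − 1.1296 = 25.93 atm

P ≈ 25.93 atm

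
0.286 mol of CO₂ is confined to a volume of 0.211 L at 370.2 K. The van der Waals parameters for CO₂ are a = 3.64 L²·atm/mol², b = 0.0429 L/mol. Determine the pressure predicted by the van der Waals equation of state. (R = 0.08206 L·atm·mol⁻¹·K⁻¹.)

P ≈ 37.03 atm

P = nRT/(V − nb) − a n²/V²
nRT/(V − nb) = (0.286)(0.08206)(370.2)/(0.211 − 0.286×0.0429) = 8.6883/0.19873 = 43.719 atm
a n²/V² = (3.64)(0.286)²/(0.211)² = 6.6876 atm
P = 43.719 − 6.6876 = 37.03 atm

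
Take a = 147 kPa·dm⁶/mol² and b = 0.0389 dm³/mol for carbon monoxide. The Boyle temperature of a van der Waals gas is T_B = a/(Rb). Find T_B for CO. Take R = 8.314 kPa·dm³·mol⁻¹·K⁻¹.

For a van der Waals gas the second virial coefficient B₂ = b − a/(RT) vanishes at T_B = a/(Rb).
T_B = 147/(8.314×0.0389) = 147/0.32341 = 454.5 K

T_B ≈ 454.5 K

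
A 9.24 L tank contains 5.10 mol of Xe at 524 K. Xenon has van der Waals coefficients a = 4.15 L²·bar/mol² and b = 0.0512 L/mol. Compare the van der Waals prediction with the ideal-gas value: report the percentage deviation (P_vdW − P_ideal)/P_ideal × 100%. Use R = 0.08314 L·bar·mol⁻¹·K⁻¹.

Ideal: P_ideal = nRT/V = (5.10)(0.08314)(524)/9.24 = 24.0458 bar
vdW: P = nRT/(V − nb) − a n²/V² = 222.183/8.97888 − 107.942/85.3776 = 24.7451 − 1.26429 = 23.4808 bar
% deviation = (23.4808 − 24.0458)/24.0458 × 100% = -2.35%

-2.35 %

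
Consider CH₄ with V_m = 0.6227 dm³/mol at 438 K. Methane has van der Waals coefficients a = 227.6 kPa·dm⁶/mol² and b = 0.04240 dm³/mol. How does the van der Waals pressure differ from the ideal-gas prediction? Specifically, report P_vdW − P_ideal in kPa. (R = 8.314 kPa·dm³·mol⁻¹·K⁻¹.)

Ideal: P_ideal = RT/V_m = (8.314)(438)/0.6227 = 5847.97 kPa
vdW: P = RT/(V_m − b) − a/V_m² = 3641.53/0.580300 − 227.6/0.387755 = 6275.25 − 586.969 = 5688.28 kPa
ΔP = 5688.28 − 5847.97 = -159.7 kPa

ΔP ≈ -159.7 kPa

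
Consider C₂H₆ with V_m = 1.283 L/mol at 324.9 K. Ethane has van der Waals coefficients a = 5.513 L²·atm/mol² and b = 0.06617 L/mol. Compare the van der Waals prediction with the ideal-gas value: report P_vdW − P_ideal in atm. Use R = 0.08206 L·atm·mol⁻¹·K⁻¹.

ΔP ≈ -2.219 atm

Ideal: P_ideal = RT/V_m = (0.08206)(324.9)/1.283 = 20.7804 atm
vdW: P = RT/(V_m − b) − a/V_m² = 26.6613/1.21683 − 5.513/1.64609 = 21.9105 − 3.34915 = 18.5614 atm
ΔP = 18.5614 − 20.7804 = -2.219 atm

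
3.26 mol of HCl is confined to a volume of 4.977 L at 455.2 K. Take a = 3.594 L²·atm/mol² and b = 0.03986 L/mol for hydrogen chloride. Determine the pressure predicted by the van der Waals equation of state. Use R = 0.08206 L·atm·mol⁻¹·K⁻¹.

P ≈ 23.58 atm

P = nRT/(V − nb) − a n²/V²
nRT/(V − nb) = (3.26)(0.08206)(455.2)/(4.977 − 3.26×0.03986) = 121.77/4.8471 = 25.122 atm
a n²/V² = (3.594)(3.26)²/(4.977)² = 1.5420 atm
P = 25.122 − 1.5420 = 23.58 atm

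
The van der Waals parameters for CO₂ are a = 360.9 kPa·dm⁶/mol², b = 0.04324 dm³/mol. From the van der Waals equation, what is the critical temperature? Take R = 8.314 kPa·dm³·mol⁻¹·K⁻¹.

T_c ≈ 297.5 K

For a van der Waals gas, T_c = 8a/(27Rb).
T_c = 8×360.9/(27×8.314×0.04324) = 2887.2/9.7064 = 297.5 K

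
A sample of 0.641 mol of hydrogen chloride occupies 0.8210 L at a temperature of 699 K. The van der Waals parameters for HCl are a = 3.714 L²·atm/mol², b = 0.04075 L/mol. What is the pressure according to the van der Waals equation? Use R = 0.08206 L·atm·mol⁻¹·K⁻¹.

P = nRT/(V − nb) − a n²/V²
nRT/(V − nb) = (0.641)(0.08206)(699)/(0.8210 − 0.641×0.04075) = 36.768/0.79488 = 46.256 atm
a n²/V² = (3.714)(0.641)²/(0.8210)² = 2.2640 atm
P = 46.256 − 2.2640 = 43.99 atm

P ≈ 43.99 atm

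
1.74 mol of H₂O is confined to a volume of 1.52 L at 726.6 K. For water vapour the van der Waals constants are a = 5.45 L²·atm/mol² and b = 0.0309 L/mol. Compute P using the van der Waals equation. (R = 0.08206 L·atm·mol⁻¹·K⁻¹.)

P ≈ 63.62 atm

P = nRT/(V − nb) − a n²/V²
nRT/(V − nb) = (1.74)(0.08206)(726.6)/(1.52 − 1.74×0.0309) = 103.75/1.4662 = 70.761 atm
a n²/V² = (5.45)(1.74)²/(1.52)² = 7.1418 atm
P = 70.761 − 7.1418 = 63.62 atm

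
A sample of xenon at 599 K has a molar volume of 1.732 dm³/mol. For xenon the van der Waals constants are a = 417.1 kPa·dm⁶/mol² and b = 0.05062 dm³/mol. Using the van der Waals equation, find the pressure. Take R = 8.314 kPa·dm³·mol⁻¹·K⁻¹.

P ≈ 2823 kPa

P = RT/(V_m − b) − a/V_m²
RT/(V_m − b) = (8.314)(599)/(1.732 − 0.05062) = 4980.1/1.6814 = 2961.9 kPa
a/V_m² = 417.1/(1.732)² = 139.04 kPa
P = 2961.9 − 139.04 = 2823 kPa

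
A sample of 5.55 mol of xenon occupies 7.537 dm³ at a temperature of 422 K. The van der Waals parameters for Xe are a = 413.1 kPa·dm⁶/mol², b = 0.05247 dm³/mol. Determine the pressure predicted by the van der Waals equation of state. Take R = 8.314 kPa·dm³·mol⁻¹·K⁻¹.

P = nRT/(V − nb) − a n²/V²
nRT/(V − nb) = (5.55)(8.314)(422)/(7.537 − 5.55×0.05247) = 19472/7.2458 = 2687.3 kPa
a n²/V² = (413.1)(5.55)²/(7.537)² = 224.00 kPa
P = 2687.3 − 224.00 = 2463 kPa

P ≈ 2463 kPa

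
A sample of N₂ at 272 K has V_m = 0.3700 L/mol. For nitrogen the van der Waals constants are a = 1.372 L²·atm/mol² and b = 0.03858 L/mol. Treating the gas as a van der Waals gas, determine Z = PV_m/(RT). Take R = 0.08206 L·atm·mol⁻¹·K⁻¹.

P = RT/(V_m − b) − a/V_m² = (0.08206)(272)/(0.3700 − 0.03858) − 1.372/(0.3700)²
  = 22.320/0.33142 − 10.022 = 67.347 − 10.022 = 57.325 atm
Z = PV_m/(RT) = (57.325)(0.3700)/((0.08206)(272)) = 21.210/22.320 = 0.9503

Z ≈ 0.9503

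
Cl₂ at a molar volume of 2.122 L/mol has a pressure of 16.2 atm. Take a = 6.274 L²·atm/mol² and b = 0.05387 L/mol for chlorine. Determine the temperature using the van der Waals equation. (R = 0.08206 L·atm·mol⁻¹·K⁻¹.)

T = (P + a/V_m²)(V_m − b)/R
P + a/V_m² = 16.2 + 6.274/(2.122)² = 17.593 atm
V_m − b = 2.122 − 0.05387 = 2.0681 L/mol
T = (17.593)(2.0681)/0.08206 = 443.4 K

T ≈ 443.4 K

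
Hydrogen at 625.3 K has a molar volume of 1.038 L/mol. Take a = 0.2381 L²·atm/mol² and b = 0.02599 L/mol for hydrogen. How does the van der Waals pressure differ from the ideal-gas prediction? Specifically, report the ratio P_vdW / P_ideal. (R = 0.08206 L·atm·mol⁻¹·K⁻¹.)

P_vdW / P_ideal ≈ 1.021

Ideal: P_ideal = RT/V_m = (0.08206)(625.3)/1.038 = 49.4336 atm
vdW: P = RT/(V_m − b) − a/V_m² = 51.3121/1.01201 − 0.2381/1.07744 = 50.7032 − 0.220987 = 50.4822 atm
Ratio = 50.4822/49.4336 = 1.021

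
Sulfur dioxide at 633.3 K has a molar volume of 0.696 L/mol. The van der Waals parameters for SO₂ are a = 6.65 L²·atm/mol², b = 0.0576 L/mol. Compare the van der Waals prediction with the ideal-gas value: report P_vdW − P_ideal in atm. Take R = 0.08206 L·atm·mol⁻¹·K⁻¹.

ΔP ≈ -6.991 atm

Ideal: P_ideal = RT/V_m = (0.08206)(633.3)/0.696 = 74.6675 atm
vdW: P = RT/(V_m − b) − a/V_m² = 51.9686/0.638400 − 6.65/0.484416 = 81.4044 − 13.7279 = 67.6765 atm
ΔP = 67.6765 − 74.6675 = -6.991 atm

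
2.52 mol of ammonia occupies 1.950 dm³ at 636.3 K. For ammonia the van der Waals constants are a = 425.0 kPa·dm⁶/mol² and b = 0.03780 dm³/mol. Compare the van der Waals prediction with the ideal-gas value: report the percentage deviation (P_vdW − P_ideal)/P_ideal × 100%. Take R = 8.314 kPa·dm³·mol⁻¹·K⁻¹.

-5.25 %

Ideal: P_ideal = nRT/V = (2.52)(8.314)(636.3)/1.950 = 6836.56 kPa
vdW: P = nRT/(V − nb) − a n²/V² = 13331.3/1.85474 − 2698.92/3.80250 = 7187.69 − 709.775 = 6477.92 kPa
% deviation = (6477.92 − 6836.56)/6836.56 × 100% = -5.25%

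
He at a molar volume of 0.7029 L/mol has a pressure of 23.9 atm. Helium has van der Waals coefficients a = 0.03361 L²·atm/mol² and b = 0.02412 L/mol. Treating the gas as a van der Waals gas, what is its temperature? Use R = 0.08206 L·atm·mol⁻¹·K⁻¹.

T = (P + a/V_m²)(V_m − b)/R
P + a/V_m² = 23.9 + 0.03361/(0.7029)² = 23.968 atm
V_m − b = 0.7029 − 0.02412 = 0.67878 L/mol
T = (23.968)(0.67878)/0.08206 = 198.3 K

T ≈ 198.3 K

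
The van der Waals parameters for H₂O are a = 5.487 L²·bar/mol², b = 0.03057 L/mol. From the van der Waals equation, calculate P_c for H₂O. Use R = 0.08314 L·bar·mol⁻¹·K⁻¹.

P_c ≈ 217.5 bar

For a van der Waals gas, P_c = a/(27b²).
P_c = 5.487/(27×(0.03057)²) = 5.487/0.025232 = 217.5 bar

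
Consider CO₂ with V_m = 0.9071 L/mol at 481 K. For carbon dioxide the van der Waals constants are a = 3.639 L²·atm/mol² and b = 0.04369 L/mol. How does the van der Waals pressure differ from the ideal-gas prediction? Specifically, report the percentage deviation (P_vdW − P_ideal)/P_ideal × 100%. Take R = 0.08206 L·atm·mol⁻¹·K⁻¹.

-5.10 %

Ideal: P_ideal = RT/V_m = (0.08206)(481)/0.9071 = 43.5132 atm
vdW: P = RT/(V_m − b) − a/V_m² = 39.4709/0.863410 − 3.639/0.822830 = 45.7151 − 4.42254 = 41.2926 atm
% deviation = (41.2926 − 43.5132)/43.5132 × 100% = -5.10%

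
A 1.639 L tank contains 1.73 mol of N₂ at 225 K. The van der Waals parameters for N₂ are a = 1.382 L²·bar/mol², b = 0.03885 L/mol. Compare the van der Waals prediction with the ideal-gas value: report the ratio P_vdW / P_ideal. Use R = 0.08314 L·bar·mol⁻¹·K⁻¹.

Ideal: P_ideal = nRT/V = (1.73)(0.08314)(225)/1.639 = 19.7451 bar
vdW: P = nRT/(V − nb) − a n²/V² = 32.3622/1.57179 − 4.13619/2.68632 = 20.5894 − 1.53972 = 19.0497 bar
Ratio = 19.0497/19.7451 = 0.9648

P_vdW / P_ideal ≈ 0.9648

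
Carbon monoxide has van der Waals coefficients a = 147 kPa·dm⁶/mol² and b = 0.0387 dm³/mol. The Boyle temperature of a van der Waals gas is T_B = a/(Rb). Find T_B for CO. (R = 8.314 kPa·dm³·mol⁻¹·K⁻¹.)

T_B ≈ 456.9 K

For a van der Waals gas the second virial coefficient B₂ = b − a/(RT) vanishes at T_B = a/(Rb).
T_B = 147/(8.314×0.0387) = 147/0.32175 = 456.9 K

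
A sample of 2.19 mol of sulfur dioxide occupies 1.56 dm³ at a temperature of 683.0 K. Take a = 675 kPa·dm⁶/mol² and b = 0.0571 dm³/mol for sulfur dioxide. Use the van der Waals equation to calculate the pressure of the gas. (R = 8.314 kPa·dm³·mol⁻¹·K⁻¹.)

P = nRT/(V − nb) − a n²/V²
nRT/(V − nb) = (2.19)(8.314)(683.0)/(1.56 − 2.19×0.0571) = 12436/1.4350 = 8666.2 kPa
a n²/V² = (675)(2.19)²/(1.56)² = 1330.3 kPa
P = 8666.2 − 1330.3 = 7336 kPa

P ≈ 7336 kPa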